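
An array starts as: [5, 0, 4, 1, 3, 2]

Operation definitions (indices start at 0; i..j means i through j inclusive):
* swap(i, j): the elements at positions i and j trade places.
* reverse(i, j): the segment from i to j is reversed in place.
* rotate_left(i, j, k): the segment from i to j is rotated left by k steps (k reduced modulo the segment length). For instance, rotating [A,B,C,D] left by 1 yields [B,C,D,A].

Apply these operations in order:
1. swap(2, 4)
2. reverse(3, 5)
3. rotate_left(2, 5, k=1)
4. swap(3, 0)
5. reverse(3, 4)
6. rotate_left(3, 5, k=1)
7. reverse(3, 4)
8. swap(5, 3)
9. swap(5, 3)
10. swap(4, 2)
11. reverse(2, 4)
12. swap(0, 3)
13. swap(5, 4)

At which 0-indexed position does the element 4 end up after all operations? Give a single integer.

Answer: 3

Derivation:
After 1 (swap(2, 4)): [5, 0, 3, 1, 4, 2]
After 2 (reverse(3, 5)): [5, 0, 3, 2, 4, 1]
After 3 (rotate_left(2, 5, k=1)): [5, 0, 2, 4, 1, 3]
After 4 (swap(3, 0)): [4, 0, 2, 5, 1, 3]
After 5 (reverse(3, 4)): [4, 0, 2, 1, 5, 3]
After 6 (rotate_left(3, 5, k=1)): [4, 0, 2, 5, 3, 1]
After 7 (reverse(3, 4)): [4, 0, 2, 3, 5, 1]
After 8 (swap(5, 3)): [4, 0, 2, 1, 5, 3]
After 9 (swap(5, 3)): [4, 0, 2, 3, 5, 1]
After 10 (swap(4, 2)): [4, 0, 5, 3, 2, 1]
After 11 (reverse(2, 4)): [4, 0, 2, 3, 5, 1]
After 12 (swap(0, 3)): [3, 0, 2, 4, 5, 1]
After 13 (swap(5, 4)): [3, 0, 2, 4, 1, 5]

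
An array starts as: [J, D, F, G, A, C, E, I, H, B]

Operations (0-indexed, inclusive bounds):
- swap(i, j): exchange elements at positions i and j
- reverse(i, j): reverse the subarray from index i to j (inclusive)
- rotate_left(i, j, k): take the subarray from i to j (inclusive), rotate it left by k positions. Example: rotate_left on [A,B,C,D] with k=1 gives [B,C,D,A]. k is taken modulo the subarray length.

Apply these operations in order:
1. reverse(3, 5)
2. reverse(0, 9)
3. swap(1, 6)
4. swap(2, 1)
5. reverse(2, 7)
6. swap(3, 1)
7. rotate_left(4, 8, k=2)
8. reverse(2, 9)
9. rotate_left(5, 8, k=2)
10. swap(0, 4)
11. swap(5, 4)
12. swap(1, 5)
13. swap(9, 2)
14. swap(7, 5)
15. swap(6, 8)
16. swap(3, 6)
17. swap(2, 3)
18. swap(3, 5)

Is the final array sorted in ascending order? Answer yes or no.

Answer: yes

Derivation:
After 1 (reverse(3, 5)): [J, D, F, C, A, G, E, I, H, B]
After 2 (reverse(0, 9)): [B, H, I, E, G, A, C, F, D, J]
After 3 (swap(1, 6)): [B, C, I, E, G, A, H, F, D, J]
After 4 (swap(2, 1)): [B, I, C, E, G, A, H, F, D, J]
After 5 (reverse(2, 7)): [B, I, F, H, A, G, E, C, D, J]
After 6 (swap(3, 1)): [B, H, F, I, A, G, E, C, D, J]
After 7 (rotate_left(4, 8, k=2)): [B, H, F, I, E, C, D, A, G, J]
After 8 (reverse(2, 9)): [B, H, J, G, A, D, C, E, I, F]
After 9 (rotate_left(5, 8, k=2)): [B, H, J, G, A, E, I, D, C, F]
After 10 (swap(0, 4)): [A, H, J, G, B, E, I, D, C, F]
After 11 (swap(5, 4)): [A, H, J, G, E, B, I, D, C, F]
After 12 (swap(1, 5)): [A, B, J, G, E, H, I, D, C, F]
After 13 (swap(9, 2)): [A, B, F, G, E, H, I, D, C, J]
After 14 (swap(7, 5)): [A, B, F, G, E, D, I, H, C, J]
After 15 (swap(6, 8)): [A, B, F, G, E, D, C, H, I, J]
After 16 (swap(3, 6)): [A, B, F, C, E, D, G, H, I, J]
After 17 (swap(2, 3)): [A, B, C, F, E, D, G, H, I, J]
After 18 (swap(3, 5)): [A, B, C, D, E, F, G, H, I, J]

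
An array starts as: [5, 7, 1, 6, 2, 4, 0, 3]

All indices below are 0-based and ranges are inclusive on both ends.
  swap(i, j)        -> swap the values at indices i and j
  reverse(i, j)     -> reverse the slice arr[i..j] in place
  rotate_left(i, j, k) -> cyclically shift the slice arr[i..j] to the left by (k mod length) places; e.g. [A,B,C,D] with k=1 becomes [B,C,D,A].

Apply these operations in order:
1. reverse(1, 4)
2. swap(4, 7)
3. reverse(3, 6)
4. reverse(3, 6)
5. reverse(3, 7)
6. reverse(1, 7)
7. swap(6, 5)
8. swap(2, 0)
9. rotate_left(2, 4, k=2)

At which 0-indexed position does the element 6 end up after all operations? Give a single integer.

Answer: 5

Derivation:
After 1 (reverse(1, 4)): [5, 2, 6, 1, 7, 4, 0, 3]
After 2 (swap(4, 7)): [5, 2, 6, 1, 3, 4, 0, 7]
After 3 (reverse(3, 6)): [5, 2, 6, 0, 4, 3, 1, 7]
After 4 (reverse(3, 6)): [5, 2, 6, 1, 3, 4, 0, 7]
After 5 (reverse(3, 7)): [5, 2, 6, 7, 0, 4, 3, 1]
After 6 (reverse(1, 7)): [5, 1, 3, 4, 0, 7, 6, 2]
After 7 (swap(6, 5)): [5, 1, 3, 4, 0, 6, 7, 2]
After 8 (swap(2, 0)): [3, 1, 5, 4, 0, 6, 7, 2]
After 9 (rotate_left(2, 4, k=2)): [3, 1, 0, 5, 4, 6, 7, 2]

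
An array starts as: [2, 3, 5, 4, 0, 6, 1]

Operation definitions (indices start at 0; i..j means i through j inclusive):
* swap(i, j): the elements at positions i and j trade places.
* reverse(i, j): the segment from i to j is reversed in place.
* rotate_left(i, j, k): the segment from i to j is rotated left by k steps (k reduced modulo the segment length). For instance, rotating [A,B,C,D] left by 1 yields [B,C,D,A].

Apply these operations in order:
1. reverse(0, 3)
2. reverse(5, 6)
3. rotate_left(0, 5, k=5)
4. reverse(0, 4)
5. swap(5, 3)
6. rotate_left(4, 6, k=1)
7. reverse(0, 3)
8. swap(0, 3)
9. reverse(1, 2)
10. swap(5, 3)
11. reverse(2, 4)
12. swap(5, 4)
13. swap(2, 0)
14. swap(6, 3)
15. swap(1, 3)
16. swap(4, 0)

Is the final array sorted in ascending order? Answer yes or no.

After 1 (reverse(0, 3)): [4, 5, 3, 2, 0, 6, 1]
After 2 (reverse(5, 6)): [4, 5, 3, 2, 0, 1, 6]
After 3 (rotate_left(0, 5, k=5)): [1, 4, 5, 3, 2, 0, 6]
After 4 (reverse(0, 4)): [2, 3, 5, 4, 1, 0, 6]
After 5 (swap(5, 3)): [2, 3, 5, 0, 1, 4, 6]
After 6 (rotate_left(4, 6, k=1)): [2, 3, 5, 0, 4, 6, 1]
After 7 (reverse(0, 3)): [0, 5, 3, 2, 4, 6, 1]
After 8 (swap(0, 3)): [2, 5, 3, 0, 4, 6, 1]
After 9 (reverse(1, 2)): [2, 3, 5, 0, 4, 6, 1]
After 10 (swap(5, 3)): [2, 3, 5, 6, 4, 0, 1]
After 11 (reverse(2, 4)): [2, 3, 4, 6, 5, 0, 1]
After 12 (swap(5, 4)): [2, 3, 4, 6, 0, 5, 1]
After 13 (swap(2, 0)): [4, 3, 2, 6, 0, 5, 1]
After 14 (swap(6, 3)): [4, 3, 2, 1, 0, 5, 6]
After 15 (swap(1, 3)): [4, 1, 2, 3, 0, 5, 6]
After 16 (swap(4, 0)): [0, 1, 2, 3, 4, 5, 6]

Answer: yes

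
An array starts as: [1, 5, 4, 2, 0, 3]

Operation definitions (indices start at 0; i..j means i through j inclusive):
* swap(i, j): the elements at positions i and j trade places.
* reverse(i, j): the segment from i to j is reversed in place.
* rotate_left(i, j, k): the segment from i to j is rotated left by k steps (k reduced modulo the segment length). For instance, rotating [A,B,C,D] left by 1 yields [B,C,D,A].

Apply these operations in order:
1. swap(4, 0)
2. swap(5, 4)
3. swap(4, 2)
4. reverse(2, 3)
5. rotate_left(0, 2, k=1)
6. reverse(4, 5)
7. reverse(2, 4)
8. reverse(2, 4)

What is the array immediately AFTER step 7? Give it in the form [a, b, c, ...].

After 1 (swap(4, 0)): [0, 5, 4, 2, 1, 3]
After 2 (swap(5, 4)): [0, 5, 4, 2, 3, 1]
After 3 (swap(4, 2)): [0, 5, 3, 2, 4, 1]
After 4 (reverse(2, 3)): [0, 5, 2, 3, 4, 1]
After 5 (rotate_left(0, 2, k=1)): [5, 2, 0, 3, 4, 1]
After 6 (reverse(4, 5)): [5, 2, 0, 3, 1, 4]
After 7 (reverse(2, 4)): [5, 2, 1, 3, 0, 4]

Answer: [5, 2, 1, 3, 0, 4]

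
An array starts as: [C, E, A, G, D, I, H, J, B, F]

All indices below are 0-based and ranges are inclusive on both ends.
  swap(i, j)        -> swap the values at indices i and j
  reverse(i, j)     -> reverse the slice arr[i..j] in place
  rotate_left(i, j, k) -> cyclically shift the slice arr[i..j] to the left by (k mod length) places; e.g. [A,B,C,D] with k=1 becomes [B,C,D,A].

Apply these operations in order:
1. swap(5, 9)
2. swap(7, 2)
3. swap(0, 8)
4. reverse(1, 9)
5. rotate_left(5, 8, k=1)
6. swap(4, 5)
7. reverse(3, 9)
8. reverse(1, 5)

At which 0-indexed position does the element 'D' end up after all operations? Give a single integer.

After 1 (swap(5, 9)): [C, E, A, G, D, F, H, J, B, I]
After 2 (swap(7, 2)): [C, E, J, G, D, F, H, A, B, I]
After 3 (swap(0, 8)): [B, E, J, G, D, F, H, A, C, I]
After 4 (reverse(1, 9)): [B, I, C, A, H, F, D, G, J, E]
After 5 (rotate_left(5, 8, k=1)): [B, I, C, A, H, D, G, J, F, E]
After 6 (swap(4, 5)): [B, I, C, A, D, H, G, J, F, E]
After 7 (reverse(3, 9)): [B, I, C, E, F, J, G, H, D, A]
After 8 (reverse(1, 5)): [B, J, F, E, C, I, G, H, D, A]

Answer: 8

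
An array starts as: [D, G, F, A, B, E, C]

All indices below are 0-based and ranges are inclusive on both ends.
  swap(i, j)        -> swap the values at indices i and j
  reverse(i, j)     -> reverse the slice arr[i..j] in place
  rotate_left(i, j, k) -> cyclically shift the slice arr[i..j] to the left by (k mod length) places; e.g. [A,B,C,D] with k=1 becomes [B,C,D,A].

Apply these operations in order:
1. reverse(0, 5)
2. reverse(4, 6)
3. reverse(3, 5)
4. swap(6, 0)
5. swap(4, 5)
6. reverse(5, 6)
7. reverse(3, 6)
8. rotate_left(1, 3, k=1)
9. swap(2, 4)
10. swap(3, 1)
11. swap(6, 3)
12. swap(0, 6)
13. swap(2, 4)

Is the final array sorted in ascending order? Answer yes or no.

Answer: yes

Derivation:
After 1 (reverse(0, 5)): [E, B, A, F, G, D, C]
After 2 (reverse(4, 6)): [E, B, A, F, C, D, G]
After 3 (reverse(3, 5)): [E, B, A, D, C, F, G]
After 4 (swap(6, 0)): [G, B, A, D, C, F, E]
After 5 (swap(4, 5)): [G, B, A, D, F, C, E]
After 6 (reverse(5, 6)): [G, B, A, D, F, E, C]
After 7 (reverse(3, 6)): [G, B, A, C, E, F, D]
After 8 (rotate_left(1, 3, k=1)): [G, A, C, B, E, F, D]
After 9 (swap(2, 4)): [G, A, E, B, C, F, D]
After 10 (swap(3, 1)): [G, B, E, A, C, F, D]
After 11 (swap(6, 3)): [G, B, E, D, C, F, A]
After 12 (swap(0, 6)): [A, B, E, D, C, F, G]
After 13 (swap(2, 4)): [A, B, C, D, E, F, G]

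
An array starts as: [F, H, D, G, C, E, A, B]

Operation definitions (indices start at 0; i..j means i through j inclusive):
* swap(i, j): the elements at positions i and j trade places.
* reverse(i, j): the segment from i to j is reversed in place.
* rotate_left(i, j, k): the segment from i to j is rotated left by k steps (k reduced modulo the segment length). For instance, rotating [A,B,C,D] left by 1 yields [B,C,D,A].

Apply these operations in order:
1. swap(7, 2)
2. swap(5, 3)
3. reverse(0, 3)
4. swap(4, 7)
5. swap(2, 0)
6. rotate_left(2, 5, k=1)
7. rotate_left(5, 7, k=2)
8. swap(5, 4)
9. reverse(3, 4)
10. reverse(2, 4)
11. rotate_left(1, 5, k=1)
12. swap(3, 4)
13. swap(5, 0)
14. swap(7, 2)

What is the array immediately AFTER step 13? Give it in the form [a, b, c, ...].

Answer: [B, D, C, G, F, H, E, A]

Derivation:
After 1 (swap(7, 2)): [F, H, B, G, C, E, A, D]
After 2 (swap(5, 3)): [F, H, B, E, C, G, A, D]
After 3 (reverse(0, 3)): [E, B, H, F, C, G, A, D]
After 4 (swap(4, 7)): [E, B, H, F, D, G, A, C]
After 5 (swap(2, 0)): [H, B, E, F, D, G, A, C]
After 6 (rotate_left(2, 5, k=1)): [H, B, F, D, G, E, A, C]
After 7 (rotate_left(5, 7, k=2)): [H, B, F, D, G, C, E, A]
After 8 (swap(5, 4)): [H, B, F, D, C, G, E, A]
After 9 (reverse(3, 4)): [H, B, F, C, D, G, E, A]
After 10 (reverse(2, 4)): [H, B, D, C, F, G, E, A]
After 11 (rotate_left(1, 5, k=1)): [H, D, C, F, G, B, E, A]
After 12 (swap(3, 4)): [H, D, C, G, F, B, E, A]
After 13 (swap(5, 0)): [B, D, C, G, F, H, E, A]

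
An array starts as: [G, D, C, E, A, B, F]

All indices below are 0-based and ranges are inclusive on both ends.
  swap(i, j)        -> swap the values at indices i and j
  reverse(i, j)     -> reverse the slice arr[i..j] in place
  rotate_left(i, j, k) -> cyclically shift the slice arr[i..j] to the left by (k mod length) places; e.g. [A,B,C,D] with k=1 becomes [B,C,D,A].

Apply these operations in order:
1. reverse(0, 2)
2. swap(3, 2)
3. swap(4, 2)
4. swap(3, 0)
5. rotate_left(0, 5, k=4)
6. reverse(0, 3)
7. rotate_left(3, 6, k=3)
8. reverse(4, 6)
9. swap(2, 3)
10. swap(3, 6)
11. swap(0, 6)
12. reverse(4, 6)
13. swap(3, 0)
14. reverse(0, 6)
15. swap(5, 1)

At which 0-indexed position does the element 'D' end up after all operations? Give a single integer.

After 1 (reverse(0, 2)): [C, D, G, E, A, B, F]
After 2 (swap(3, 2)): [C, D, E, G, A, B, F]
After 3 (swap(4, 2)): [C, D, A, G, E, B, F]
After 4 (swap(3, 0)): [G, D, A, C, E, B, F]
After 5 (rotate_left(0, 5, k=4)): [E, B, G, D, A, C, F]
After 6 (reverse(0, 3)): [D, G, B, E, A, C, F]
After 7 (rotate_left(3, 6, k=3)): [D, G, B, F, E, A, C]
After 8 (reverse(4, 6)): [D, G, B, F, C, A, E]
After 9 (swap(2, 3)): [D, G, F, B, C, A, E]
After 10 (swap(3, 6)): [D, G, F, E, C, A, B]
After 11 (swap(0, 6)): [B, G, F, E, C, A, D]
After 12 (reverse(4, 6)): [B, G, F, E, D, A, C]
After 13 (swap(3, 0)): [E, G, F, B, D, A, C]
After 14 (reverse(0, 6)): [C, A, D, B, F, G, E]
After 15 (swap(5, 1)): [C, G, D, B, F, A, E]

Answer: 2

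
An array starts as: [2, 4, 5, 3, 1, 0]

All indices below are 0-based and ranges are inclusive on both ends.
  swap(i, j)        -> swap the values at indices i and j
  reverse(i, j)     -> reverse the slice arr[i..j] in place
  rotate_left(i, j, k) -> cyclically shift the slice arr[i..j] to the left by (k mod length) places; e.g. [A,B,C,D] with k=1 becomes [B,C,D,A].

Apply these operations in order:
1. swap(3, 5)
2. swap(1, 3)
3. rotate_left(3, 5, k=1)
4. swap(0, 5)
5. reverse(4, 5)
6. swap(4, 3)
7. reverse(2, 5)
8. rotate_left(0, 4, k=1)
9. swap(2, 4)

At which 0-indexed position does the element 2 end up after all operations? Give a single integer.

Answer: 3

Derivation:
After 1 (swap(3, 5)): [2, 4, 5, 0, 1, 3]
After 2 (swap(1, 3)): [2, 0, 5, 4, 1, 3]
After 3 (rotate_left(3, 5, k=1)): [2, 0, 5, 1, 3, 4]
After 4 (swap(0, 5)): [4, 0, 5, 1, 3, 2]
After 5 (reverse(4, 5)): [4, 0, 5, 1, 2, 3]
After 6 (swap(4, 3)): [4, 0, 5, 2, 1, 3]
After 7 (reverse(2, 5)): [4, 0, 3, 1, 2, 5]
After 8 (rotate_left(0, 4, k=1)): [0, 3, 1, 2, 4, 5]
After 9 (swap(2, 4)): [0, 3, 4, 2, 1, 5]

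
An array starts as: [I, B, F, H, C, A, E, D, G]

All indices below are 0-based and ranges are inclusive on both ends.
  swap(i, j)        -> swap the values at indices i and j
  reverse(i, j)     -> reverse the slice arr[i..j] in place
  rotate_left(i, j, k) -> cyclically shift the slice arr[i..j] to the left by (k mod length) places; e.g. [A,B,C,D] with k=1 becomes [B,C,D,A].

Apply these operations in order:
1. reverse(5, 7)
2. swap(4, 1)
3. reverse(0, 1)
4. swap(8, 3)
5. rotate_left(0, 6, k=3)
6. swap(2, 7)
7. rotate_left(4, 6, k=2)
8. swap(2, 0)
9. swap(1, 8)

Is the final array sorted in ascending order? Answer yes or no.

After 1 (reverse(5, 7)): [I, B, F, H, C, D, E, A, G]
After 2 (swap(4, 1)): [I, C, F, H, B, D, E, A, G]
After 3 (reverse(0, 1)): [C, I, F, H, B, D, E, A, G]
After 4 (swap(8, 3)): [C, I, F, G, B, D, E, A, H]
After 5 (rotate_left(0, 6, k=3)): [G, B, D, E, C, I, F, A, H]
After 6 (swap(2, 7)): [G, B, A, E, C, I, F, D, H]
After 7 (rotate_left(4, 6, k=2)): [G, B, A, E, F, C, I, D, H]
After 8 (swap(2, 0)): [A, B, G, E, F, C, I, D, H]
After 9 (swap(1, 8)): [A, H, G, E, F, C, I, D, B]

Answer: no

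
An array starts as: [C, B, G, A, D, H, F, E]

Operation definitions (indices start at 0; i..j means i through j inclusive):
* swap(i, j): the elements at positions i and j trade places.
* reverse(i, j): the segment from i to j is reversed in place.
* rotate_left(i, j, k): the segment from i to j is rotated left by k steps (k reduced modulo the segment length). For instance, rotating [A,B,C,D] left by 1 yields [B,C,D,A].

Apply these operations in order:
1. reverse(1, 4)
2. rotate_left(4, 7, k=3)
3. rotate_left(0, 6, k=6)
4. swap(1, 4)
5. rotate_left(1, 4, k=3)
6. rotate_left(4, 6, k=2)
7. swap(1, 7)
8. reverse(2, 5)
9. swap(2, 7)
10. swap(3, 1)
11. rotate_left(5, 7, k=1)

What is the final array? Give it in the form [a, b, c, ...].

After 1 (reverse(1, 4)): [C, D, A, G, B, H, F, E]
After 2 (rotate_left(4, 7, k=3)): [C, D, A, G, E, B, H, F]
After 3 (rotate_left(0, 6, k=6)): [H, C, D, A, G, E, B, F]
After 4 (swap(1, 4)): [H, G, D, A, C, E, B, F]
After 5 (rotate_left(1, 4, k=3)): [H, C, G, D, A, E, B, F]
After 6 (rotate_left(4, 6, k=2)): [H, C, G, D, B, A, E, F]
After 7 (swap(1, 7)): [H, F, G, D, B, A, E, C]
After 8 (reverse(2, 5)): [H, F, A, B, D, G, E, C]
After 9 (swap(2, 7)): [H, F, C, B, D, G, E, A]
After 10 (swap(3, 1)): [H, B, C, F, D, G, E, A]
After 11 (rotate_left(5, 7, k=1)): [H, B, C, F, D, E, A, G]

Answer: [H, B, C, F, D, E, A, G]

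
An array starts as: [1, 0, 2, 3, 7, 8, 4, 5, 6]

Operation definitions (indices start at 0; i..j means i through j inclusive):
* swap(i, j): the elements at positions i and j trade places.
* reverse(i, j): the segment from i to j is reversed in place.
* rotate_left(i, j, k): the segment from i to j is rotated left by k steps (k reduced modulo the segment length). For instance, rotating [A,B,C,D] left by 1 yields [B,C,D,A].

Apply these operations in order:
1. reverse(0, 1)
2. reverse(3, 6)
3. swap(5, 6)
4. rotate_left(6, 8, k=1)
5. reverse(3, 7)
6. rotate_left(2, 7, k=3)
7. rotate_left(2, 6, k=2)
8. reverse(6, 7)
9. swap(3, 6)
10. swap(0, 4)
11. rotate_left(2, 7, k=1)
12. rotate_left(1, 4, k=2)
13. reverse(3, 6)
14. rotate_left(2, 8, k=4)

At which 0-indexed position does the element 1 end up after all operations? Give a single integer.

Answer: 2

Derivation:
After 1 (reverse(0, 1)): [0, 1, 2, 3, 7, 8, 4, 5, 6]
After 2 (reverse(3, 6)): [0, 1, 2, 4, 8, 7, 3, 5, 6]
After 3 (swap(5, 6)): [0, 1, 2, 4, 8, 3, 7, 5, 6]
After 4 (rotate_left(6, 8, k=1)): [0, 1, 2, 4, 8, 3, 5, 6, 7]
After 5 (reverse(3, 7)): [0, 1, 2, 6, 5, 3, 8, 4, 7]
After 6 (rotate_left(2, 7, k=3)): [0, 1, 3, 8, 4, 2, 6, 5, 7]
After 7 (rotate_left(2, 6, k=2)): [0, 1, 4, 2, 6, 3, 8, 5, 7]
After 8 (reverse(6, 7)): [0, 1, 4, 2, 6, 3, 5, 8, 7]
After 9 (swap(3, 6)): [0, 1, 4, 5, 6, 3, 2, 8, 7]
After 10 (swap(0, 4)): [6, 1, 4, 5, 0, 3, 2, 8, 7]
After 11 (rotate_left(2, 7, k=1)): [6, 1, 5, 0, 3, 2, 8, 4, 7]
After 12 (rotate_left(1, 4, k=2)): [6, 0, 3, 1, 5, 2, 8, 4, 7]
After 13 (reverse(3, 6)): [6, 0, 3, 8, 2, 5, 1, 4, 7]
After 14 (rotate_left(2, 8, k=4)): [6, 0, 1, 4, 7, 3, 8, 2, 5]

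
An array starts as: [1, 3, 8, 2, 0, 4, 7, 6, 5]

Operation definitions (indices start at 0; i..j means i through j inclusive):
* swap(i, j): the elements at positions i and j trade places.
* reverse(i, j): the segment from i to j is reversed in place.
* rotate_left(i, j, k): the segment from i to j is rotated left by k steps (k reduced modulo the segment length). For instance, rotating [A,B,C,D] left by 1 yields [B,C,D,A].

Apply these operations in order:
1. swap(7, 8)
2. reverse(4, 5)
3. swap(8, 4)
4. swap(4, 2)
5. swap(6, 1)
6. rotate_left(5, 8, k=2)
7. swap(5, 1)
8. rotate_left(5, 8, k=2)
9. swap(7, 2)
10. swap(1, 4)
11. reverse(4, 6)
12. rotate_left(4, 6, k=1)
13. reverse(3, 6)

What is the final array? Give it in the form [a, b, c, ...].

Answer: [1, 8, 7, 3, 5, 0, 2, 6, 4]

Derivation:
After 1 (swap(7, 8)): [1, 3, 8, 2, 0, 4, 7, 5, 6]
After 2 (reverse(4, 5)): [1, 3, 8, 2, 4, 0, 7, 5, 6]
After 3 (swap(8, 4)): [1, 3, 8, 2, 6, 0, 7, 5, 4]
After 4 (swap(4, 2)): [1, 3, 6, 2, 8, 0, 7, 5, 4]
After 5 (swap(6, 1)): [1, 7, 6, 2, 8, 0, 3, 5, 4]
After 6 (rotate_left(5, 8, k=2)): [1, 7, 6, 2, 8, 5, 4, 0, 3]
After 7 (swap(5, 1)): [1, 5, 6, 2, 8, 7, 4, 0, 3]
After 8 (rotate_left(5, 8, k=2)): [1, 5, 6, 2, 8, 0, 3, 7, 4]
After 9 (swap(7, 2)): [1, 5, 7, 2, 8, 0, 3, 6, 4]
After 10 (swap(1, 4)): [1, 8, 7, 2, 5, 0, 3, 6, 4]
After 11 (reverse(4, 6)): [1, 8, 7, 2, 3, 0, 5, 6, 4]
After 12 (rotate_left(4, 6, k=1)): [1, 8, 7, 2, 0, 5, 3, 6, 4]
After 13 (reverse(3, 6)): [1, 8, 7, 3, 5, 0, 2, 6, 4]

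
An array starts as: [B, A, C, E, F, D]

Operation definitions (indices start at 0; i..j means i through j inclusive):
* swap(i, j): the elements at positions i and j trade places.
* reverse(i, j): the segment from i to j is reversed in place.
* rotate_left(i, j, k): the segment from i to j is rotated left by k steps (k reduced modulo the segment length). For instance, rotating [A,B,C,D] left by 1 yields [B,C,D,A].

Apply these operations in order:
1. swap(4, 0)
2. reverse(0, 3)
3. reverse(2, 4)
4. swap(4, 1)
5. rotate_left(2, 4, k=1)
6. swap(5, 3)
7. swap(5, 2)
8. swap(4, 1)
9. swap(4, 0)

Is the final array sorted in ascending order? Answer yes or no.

Answer: yes

Derivation:
After 1 (swap(4, 0)): [F, A, C, E, B, D]
After 2 (reverse(0, 3)): [E, C, A, F, B, D]
After 3 (reverse(2, 4)): [E, C, B, F, A, D]
After 4 (swap(4, 1)): [E, A, B, F, C, D]
After 5 (rotate_left(2, 4, k=1)): [E, A, F, C, B, D]
After 6 (swap(5, 3)): [E, A, F, D, B, C]
After 7 (swap(5, 2)): [E, A, C, D, B, F]
After 8 (swap(4, 1)): [E, B, C, D, A, F]
After 9 (swap(4, 0)): [A, B, C, D, E, F]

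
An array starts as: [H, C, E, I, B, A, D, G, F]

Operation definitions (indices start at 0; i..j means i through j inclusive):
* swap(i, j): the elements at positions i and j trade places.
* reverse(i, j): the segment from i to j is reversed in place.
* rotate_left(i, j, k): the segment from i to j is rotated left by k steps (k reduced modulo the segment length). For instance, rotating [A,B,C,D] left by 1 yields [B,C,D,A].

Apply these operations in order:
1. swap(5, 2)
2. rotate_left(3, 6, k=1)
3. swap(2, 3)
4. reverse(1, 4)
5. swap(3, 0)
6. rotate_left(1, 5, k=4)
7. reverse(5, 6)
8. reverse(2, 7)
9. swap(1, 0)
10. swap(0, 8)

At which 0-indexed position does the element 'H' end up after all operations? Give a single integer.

After 1 (swap(5, 2)): [H, C, A, I, B, E, D, G, F]
After 2 (rotate_left(3, 6, k=1)): [H, C, A, B, E, D, I, G, F]
After 3 (swap(2, 3)): [H, C, B, A, E, D, I, G, F]
After 4 (reverse(1, 4)): [H, E, A, B, C, D, I, G, F]
After 5 (swap(3, 0)): [B, E, A, H, C, D, I, G, F]
After 6 (rotate_left(1, 5, k=4)): [B, D, E, A, H, C, I, G, F]
After 7 (reverse(5, 6)): [B, D, E, A, H, I, C, G, F]
After 8 (reverse(2, 7)): [B, D, G, C, I, H, A, E, F]
After 9 (swap(1, 0)): [D, B, G, C, I, H, A, E, F]
After 10 (swap(0, 8)): [F, B, G, C, I, H, A, E, D]

Answer: 5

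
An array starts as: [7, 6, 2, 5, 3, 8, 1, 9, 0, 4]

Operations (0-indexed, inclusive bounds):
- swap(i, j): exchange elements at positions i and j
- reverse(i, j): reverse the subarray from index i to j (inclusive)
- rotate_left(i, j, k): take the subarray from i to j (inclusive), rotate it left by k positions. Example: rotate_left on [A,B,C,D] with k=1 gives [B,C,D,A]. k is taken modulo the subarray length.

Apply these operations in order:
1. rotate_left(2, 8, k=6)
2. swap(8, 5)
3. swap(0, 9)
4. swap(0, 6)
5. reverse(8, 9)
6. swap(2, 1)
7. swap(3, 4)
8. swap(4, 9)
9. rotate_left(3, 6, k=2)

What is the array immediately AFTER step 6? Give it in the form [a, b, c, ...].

After 1 (rotate_left(2, 8, k=6)): [7, 6, 0, 2, 5, 3, 8, 1, 9, 4]
After 2 (swap(8, 5)): [7, 6, 0, 2, 5, 9, 8, 1, 3, 4]
After 3 (swap(0, 9)): [4, 6, 0, 2, 5, 9, 8, 1, 3, 7]
After 4 (swap(0, 6)): [8, 6, 0, 2, 5, 9, 4, 1, 3, 7]
After 5 (reverse(8, 9)): [8, 6, 0, 2, 5, 9, 4, 1, 7, 3]
After 6 (swap(2, 1)): [8, 0, 6, 2, 5, 9, 4, 1, 7, 3]

Answer: [8, 0, 6, 2, 5, 9, 4, 1, 7, 3]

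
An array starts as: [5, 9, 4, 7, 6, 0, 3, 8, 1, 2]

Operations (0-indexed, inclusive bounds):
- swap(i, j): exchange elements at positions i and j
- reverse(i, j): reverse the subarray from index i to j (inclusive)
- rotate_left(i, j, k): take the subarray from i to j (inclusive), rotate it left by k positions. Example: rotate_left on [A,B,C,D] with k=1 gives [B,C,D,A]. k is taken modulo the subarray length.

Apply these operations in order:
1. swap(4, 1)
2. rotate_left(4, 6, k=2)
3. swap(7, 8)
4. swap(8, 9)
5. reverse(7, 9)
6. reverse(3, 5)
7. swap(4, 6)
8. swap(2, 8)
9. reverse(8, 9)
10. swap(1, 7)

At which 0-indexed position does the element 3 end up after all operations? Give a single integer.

Answer: 6

Derivation:
After 1 (swap(4, 1)): [5, 6, 4, 7, 9, 0, 3, 8, 1, 2]
After 2 (rotate_left(4, 6, k=2)): [5, 6, 4, 7, 3, 9, 0, 8, 1, 2]
After 3 (swap(7, 8)): [5, 6, 4, 7, 3, 9, 0, 1, 8, 2]
After 4 (swap(8, 9)): [5, 6, 4, 7, 3, 9, 0, 1, 2, 8]
After 5 (reverse(7, 9)): [5, 6, 4, 7, 3, 9, 0, 8, 2, 1]
After 6 (reverse(3, 5)): [5, 6, 4, 9, 3, 7, 0, 8, 2, 1]
After 7 (swap(4, 6)): [5, 6, 4, 9, 0, 7, 3, 8, 2, 1]
After 8 (swap(2, 8)): [5, 6, 2, 9, 0, 7, 3, 8, 4, 1]
After 9 (reverse(8, 9)): [5, 6, 2, 9, 0, 7, 3, 8, 1, 4]
After 10 (swap(1, 7)): [5, 8, 2, 9, 0, 7, 3, 6, 1, 4]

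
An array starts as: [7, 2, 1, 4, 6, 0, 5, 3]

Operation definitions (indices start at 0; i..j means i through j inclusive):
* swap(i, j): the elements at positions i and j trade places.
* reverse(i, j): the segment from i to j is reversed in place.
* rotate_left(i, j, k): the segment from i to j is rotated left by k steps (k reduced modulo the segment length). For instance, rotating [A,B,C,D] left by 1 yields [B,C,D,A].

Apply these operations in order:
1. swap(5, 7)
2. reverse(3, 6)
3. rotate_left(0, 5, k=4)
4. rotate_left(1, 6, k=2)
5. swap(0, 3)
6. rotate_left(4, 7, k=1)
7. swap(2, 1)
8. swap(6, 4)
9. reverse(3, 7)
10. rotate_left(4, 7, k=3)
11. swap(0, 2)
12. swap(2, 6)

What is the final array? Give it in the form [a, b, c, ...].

After 1 (swap(5, 7)): [7, 2, 1, 4, 6, 3, 5, 0]
After 2 (reverse(3, 6)): [7, 2, 1, 5, 3, 6, 4, 0]
After 3 (rotate_left(0, 5, k=4)): [3, 6, 7, 2, 1, 5, 4, 0]
After 4 (rotate_left(1, 6, k=2)): [3, 2, 1, 5, 4, 6, 7, 0]
After 5 (swap(0, 3)): [5, 2, 1, 3, 4, 6, 7, 0]
After 6 (rotate_left(4, 7, k=1)): [5, 2, 1, 3, 6, 7, 0, 4]
After 7 (swap(2, 1)): [5, 1, 2, 3, 6, 7, 0, 4]
After 8 (swap(6, 4)): [5, 1, 2, 3, 0, 7, 6, 4]
After 9 (reverse(3, 7)): [5, 1, 2, 4, 6, 7, 0, 3]
After 10 (rotate_left(4, 7, k=3)): [5, 1, 2, 4, 3, 6, 7, 0]
After 11 (swap(0, 2)): [2, 1, 5, 4, 3, 6, 7, 0]
After 12 (swap(2, 6)): [2, 1, 7, 4, 3, 6, 5, 0]

Answer: [2, 1, 7, 4, 3, 6, 5, 0]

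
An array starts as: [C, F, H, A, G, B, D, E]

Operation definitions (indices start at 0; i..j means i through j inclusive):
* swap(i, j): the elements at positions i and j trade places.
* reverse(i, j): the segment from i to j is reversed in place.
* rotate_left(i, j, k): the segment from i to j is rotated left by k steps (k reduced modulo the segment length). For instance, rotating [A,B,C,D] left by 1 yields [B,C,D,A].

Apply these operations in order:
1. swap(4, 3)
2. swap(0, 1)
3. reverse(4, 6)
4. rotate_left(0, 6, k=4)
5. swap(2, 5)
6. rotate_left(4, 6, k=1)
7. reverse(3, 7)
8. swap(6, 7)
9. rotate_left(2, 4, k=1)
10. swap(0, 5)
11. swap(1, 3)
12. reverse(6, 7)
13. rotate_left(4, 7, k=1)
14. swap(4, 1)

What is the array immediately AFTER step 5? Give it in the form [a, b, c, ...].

After 1 (swap(4, 3)): [C, F, H, G, A, B, D, E]
After 2 (swap(0, 1)): [F, C, H, G, A, B, D, E]
After 3 (reverse(4, 6)): [F, C, H, G, D, B, A, E]
After 4 (rotate_left(0, 6, k=4)): [D, B, A, F, C, H, G, E]
After 5 (swap(2, 5)): [D, B, H, F, C, A, G, E]

Answer: [D, B, H, F, C, A, G, E]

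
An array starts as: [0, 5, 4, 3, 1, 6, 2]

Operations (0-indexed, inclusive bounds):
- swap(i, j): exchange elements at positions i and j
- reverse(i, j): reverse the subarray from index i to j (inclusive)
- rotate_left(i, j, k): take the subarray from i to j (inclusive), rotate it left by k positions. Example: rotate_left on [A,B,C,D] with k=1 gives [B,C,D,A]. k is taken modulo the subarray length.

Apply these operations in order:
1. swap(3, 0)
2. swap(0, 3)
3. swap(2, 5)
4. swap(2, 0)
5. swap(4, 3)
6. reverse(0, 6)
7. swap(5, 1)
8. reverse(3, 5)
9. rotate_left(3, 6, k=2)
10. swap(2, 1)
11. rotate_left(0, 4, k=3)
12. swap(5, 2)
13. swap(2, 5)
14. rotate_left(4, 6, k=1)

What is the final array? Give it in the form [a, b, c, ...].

After 1 (swap(3, 0)): [3, 5, 4, 0, 1, 6, 2]
After 2 (swap(0, 3)): [0, 5, 4, 3, 1, 6, 2]
After 3 (swap(2, 5)): [0, 5, 6, 3, 1, 4, 2]
After 4 (swap(2, 0)): [6, 5, 0, 3, 1, 4, 2]
After 5 (swap(4, 3)): [6, 5, 0, 1, 3, 4, 2]
After 6 (reverse(0, 6)): [2, 4, 3, 1, 0, 5, 6]
After 7 (swap(5, 1)): [2, 5, 3, 1, 0, 4, 6]
After 8 (reverse(3, 5)): [2, 5, 3, 4, 0, 1, 6]
After 9 (rotate_left(3, 6, k=2)): [2, 5, 3, 1, 6, 4, 0]
After 10 (swap(2, 1)): [2, 3, 5, 1, 6, 4, 0]
After 11 (rotate_left(0, 4, k=3)): [1, 6, 2, 3, 5, 4, 0]
After 12 (swap(5, 2)): [1, 6, 4, 3, 5, 2, 0]
After 13 (swap(2, 5)): [1, 6, 2, 3, 5, 4, 0]
After 14 (rotate_left(4, 6, k=1)): [1, 6, 2, 3, 4, 0, 5]

Answer: [1, 6, 2, 3, 4, 0, 5]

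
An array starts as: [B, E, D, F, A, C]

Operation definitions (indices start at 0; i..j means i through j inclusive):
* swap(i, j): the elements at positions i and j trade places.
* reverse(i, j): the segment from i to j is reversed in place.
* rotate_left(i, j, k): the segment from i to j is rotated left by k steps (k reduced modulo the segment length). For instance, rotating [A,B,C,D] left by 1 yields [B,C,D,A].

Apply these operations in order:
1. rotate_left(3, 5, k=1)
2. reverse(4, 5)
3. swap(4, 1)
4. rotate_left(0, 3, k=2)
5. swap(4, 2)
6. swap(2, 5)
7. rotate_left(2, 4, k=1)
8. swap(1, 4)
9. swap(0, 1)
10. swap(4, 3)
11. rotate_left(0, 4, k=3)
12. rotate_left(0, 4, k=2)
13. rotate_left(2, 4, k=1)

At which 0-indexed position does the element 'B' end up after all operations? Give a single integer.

Answer: 3

Derivation:
After 1 (rotate_left(3, 5, k=1)): [B, E, D, A, C, F]
After 2 (reverse(4, 5)): [B, E, D, A, F, C]
After 3 (swap(4, 1)): [B, F, D, A, E, C]
After 4 (rotate_left(0, 3, k=2)): [D, A, B, F, E, C]
After 5 (swap(4, 2)): [D, A, E, F, B, C]
After 6 (swap(2, 5)): [D, A, C, F, B, E]
After 7 (rotate_left(2, 4, k=1)): [D, A, F, B, C, E]
After 8 (swap(1, 4)): [D, C, F, B, A, E]
After 9 (swap(0, 1)): [C, D, F, B, A, E]
After 10 (swap(4, 3)): [C, D, F, A, B, E]
After 11 (rotate_left(0, 4, k=3)): [A, B, C, D, F, E]
After 12 (rotate_left(0, 4, k=2)): [C, D, F, A, B, E]
After 13 (rotate_left(2, 4, k=1)): [C, D, A, B, F, E]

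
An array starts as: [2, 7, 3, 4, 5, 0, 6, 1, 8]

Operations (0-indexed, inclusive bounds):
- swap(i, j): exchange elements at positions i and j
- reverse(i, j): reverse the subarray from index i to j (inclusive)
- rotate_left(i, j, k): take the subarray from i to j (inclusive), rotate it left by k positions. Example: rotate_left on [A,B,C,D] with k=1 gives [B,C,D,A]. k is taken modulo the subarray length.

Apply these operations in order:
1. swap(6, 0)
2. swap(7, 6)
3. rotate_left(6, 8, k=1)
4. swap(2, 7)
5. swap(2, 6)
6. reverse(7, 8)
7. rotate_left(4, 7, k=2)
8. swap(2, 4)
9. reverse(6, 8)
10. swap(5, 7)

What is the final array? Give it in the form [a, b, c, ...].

After 1 (swap(6, 0)): [6, 7, 3, 4, 5, 0, 2, 1, 8]
After 2 (swap(7, 6)): [6, 7, 3, 4, 5, 0, 1, 2, 8]
After 3 (rotate_left(6, 8, k=1)): [6, 7, 3, 4, 5, 0, 2, 8, 1]
After 4 (swap(2, 7)): [6, 7, 8, 4, 5, 0, 2, 3, 1]
After 5 (swap(2, 6)): [6, 7, 2, 4, 5, 0, 8, 3, 1]
After 6 (reverse(7, 8)): [6, 7, 2, 4, 5, 0, 8, 1, 3]
After 7 (rotate_left(4, 7, k=2)): [6, 7, 2, 4, 8, 1, 5, 0, 3]
After 8 (swap(2, 4)): [6, 7, 8, 4, 2, 1, 5, 0, 3]
After 9 (reverse(6, 8)): [6, 7, 8, 4, 2, 1, 3, 0, 5]
After 10 (swap(5, 7)): [6, 7, 8, 4, 2, 0, 3, 1, 5]

Answer: [6, 7, 8, 4, 2, 0, 3, 1, 5]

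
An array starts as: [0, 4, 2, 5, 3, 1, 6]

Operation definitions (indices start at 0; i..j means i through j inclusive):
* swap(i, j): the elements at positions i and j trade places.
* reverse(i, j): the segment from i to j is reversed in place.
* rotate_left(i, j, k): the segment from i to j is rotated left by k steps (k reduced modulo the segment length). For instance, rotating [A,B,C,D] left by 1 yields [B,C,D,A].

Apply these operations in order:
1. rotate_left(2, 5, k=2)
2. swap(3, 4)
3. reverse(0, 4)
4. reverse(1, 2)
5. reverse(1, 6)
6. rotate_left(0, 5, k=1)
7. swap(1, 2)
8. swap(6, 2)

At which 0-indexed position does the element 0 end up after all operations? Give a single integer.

Answer: 1

Derivation:
After 1 (rotate_left(2, 5, k=2)): [0, 4, 3, 1, 2, 5, 6]
After 2 (swap(3, 4)): [0, 4, 3, 2, 1, 5, 6]
After 3 (reverse(0, 4)): [1, 2, 3, 4, 0, 5, 6]
After 4 (reverse(1, 2)): [1, 3, 2, 4, 0, 5, 6]
After 5 (reverse(1, 6)): [1, 6, 5, 0, 4, 2, 3]
After 6 (rotate_left(0, 5, k=1)): [6, 5, 0, 4, 2, 1, 3]
After 7 (swap(1, 2)): [6, 0, 5, 4, 2, 1, 3]
After 8 (swap(6, 2)): [6, 0, 3, 4, 2, 1, 5]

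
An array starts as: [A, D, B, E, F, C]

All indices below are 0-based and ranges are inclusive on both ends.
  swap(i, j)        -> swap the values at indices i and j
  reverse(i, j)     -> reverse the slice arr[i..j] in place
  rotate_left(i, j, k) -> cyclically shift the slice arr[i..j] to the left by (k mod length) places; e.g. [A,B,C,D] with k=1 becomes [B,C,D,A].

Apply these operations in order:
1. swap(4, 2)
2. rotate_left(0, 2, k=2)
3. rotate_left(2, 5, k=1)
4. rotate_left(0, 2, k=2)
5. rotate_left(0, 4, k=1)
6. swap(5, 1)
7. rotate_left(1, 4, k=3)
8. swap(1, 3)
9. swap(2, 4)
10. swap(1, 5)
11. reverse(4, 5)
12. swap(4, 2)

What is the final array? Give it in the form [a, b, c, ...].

After 1 (swap(4, 2)): [A, D, F, E, B, C]
After 2 (rotate_left(0, 2, k=2)): [F, A, D, E, B, C]
After 3 (rotate_left(2, 5, k=1)): [F, A, E, B, C, D]
After 4 (rotate_left(0, 2, k=2)): [E, F, A, B, C, D]
After 5 (rotate_left(0, 4, k=1)): [F, A, B, C, E, D]
After 6 (swap(5, 1)): [F, D, B, C, E, A]
After 7 (rotate_left(1, 4, k=3)): [F, E, D, B, C, A]
After 8 (swap(1, 3)): [F, B, D, E, C, A]
After 9 (swap(2, 4)): [F, B, C, E, D, A]
After 10 (swap(1, 5)): [F, A, C, E, D, B]
After 11 (reverse(4, 5)): [F, A, C, E, B, D]
After 12 (swap(4, 2)): [F, A, B, E, C, D]

Answer: [F, A, B, E, C, D]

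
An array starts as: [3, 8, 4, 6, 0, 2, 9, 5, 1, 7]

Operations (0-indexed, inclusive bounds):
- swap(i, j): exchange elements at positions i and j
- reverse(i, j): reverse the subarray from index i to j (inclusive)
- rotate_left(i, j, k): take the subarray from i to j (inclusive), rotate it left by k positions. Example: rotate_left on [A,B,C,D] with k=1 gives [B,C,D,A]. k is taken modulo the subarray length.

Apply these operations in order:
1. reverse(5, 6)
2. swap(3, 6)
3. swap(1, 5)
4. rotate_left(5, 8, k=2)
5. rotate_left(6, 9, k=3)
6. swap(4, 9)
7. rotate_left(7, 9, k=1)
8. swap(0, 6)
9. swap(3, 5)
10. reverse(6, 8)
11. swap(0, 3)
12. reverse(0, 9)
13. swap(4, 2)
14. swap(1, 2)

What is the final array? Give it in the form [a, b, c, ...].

After 1 (reverse(5, 6)): [3, 8, 4, 6, 0, 9, 2, 5, 1, 7]
After 2 (swap(3, 6)): [3, 8, 4, 2, 0, 9, 6, 5, 1, 7]
After 3 (swap(1, 5)): [3, 9, 4, 2, 0, 8, 6, 5, 1, 7]
After 4 (rotate_left(5, 8, k=2)): [3, 9, 4, 2, 0, 5, 1, 8, 6, 7]
After 5 (rotate_left(6, 9, k=3)): [3, 9, 4, 2, 0, 5, 7, 1, 8, 6]
After 6 (swap(4, 9)): [3, 9, 4, 2, 6, 5, 7, 1, 8, 0]
After 7 (rotate_left(7, 9, k=1)): [3, 9, 4, 2, 6, 5, 7, 8, 0, 1]
After 8 (swap(0, 6)): [7, 9, 4, 2, 6, 5, 3, 8, 0, 1]
After 9 (swap(3, 5)): [7, 9, 4, 5, 6, 2, 3, 8, 0, 1]
After 10 (reverse(6, 8)): [7, 9, 4, 5, 6, 2, 0, 8, 3, 1]
After 11 (swap(0, 3)): [5, 9, 4, 7, 6, 2, 0, 8, 3, 1]
After 12 (reverse(0, 9)): [1, 3, 8, 0, 2, 6, 7, 4, 9, 5]
After 13 (swap(4, 2)): [1, 3, 2, 0, 8, 6, 7, 4, 9, 5]
After 14 (swap(1, 2)): [1, 2, 3, 0, 8, 6, 7, 4, 9, 5]

Answer: [1, 2, 3, 0, 8, 6, 7, 4, 9, 5]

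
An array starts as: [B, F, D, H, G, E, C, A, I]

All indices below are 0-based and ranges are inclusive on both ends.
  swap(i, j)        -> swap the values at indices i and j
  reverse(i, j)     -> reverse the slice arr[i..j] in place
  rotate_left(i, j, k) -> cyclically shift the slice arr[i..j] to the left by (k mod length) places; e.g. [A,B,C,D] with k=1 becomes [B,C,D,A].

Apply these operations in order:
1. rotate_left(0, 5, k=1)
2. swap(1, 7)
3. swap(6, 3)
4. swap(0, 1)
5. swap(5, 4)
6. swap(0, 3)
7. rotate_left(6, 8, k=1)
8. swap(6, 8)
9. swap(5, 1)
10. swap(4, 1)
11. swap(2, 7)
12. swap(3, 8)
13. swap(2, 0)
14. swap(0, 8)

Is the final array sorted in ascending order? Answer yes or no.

After 1 (rotate_left(0, 5, k=1)): [F, D, H, G, E, B, C, A, I]
After 2 (swap(1, 7)): [F, A, H, G, E, B, C, D, I]
After 3 (swap(6, 3)): [F, A, H, C, E, B, G, D, I]
After 4 (swap(0, 1)): [A, F, H, C, E, B, G, D, I]
After 5 (swap(5, 4)): [A, F, H, C, B, E, G, D, I]
After 6 (swap(0, 3)): [C, F, H, A, B, E, G, D, I]
After 7 (rotate_left(6, 8, k=1)): [C, F, H, A, B, E, D, I, G]
After 8 (swap(6, 8)): [C, F, H, A, B, E, G, I, D]
After 9 (swap(5, 1)): [C, E, H, A, B, F, G, I, D]
After 10 (swap(4, 1)): [C, B, H, A, E, F, G, I, D]
After 11 (swap(2, 7)): [C, B, I, A, E, F, G, H, D]
After 12 (swap(3, 8)): [C, B, I, D, E, F, G, H, A]
After 13 (swap(2, 0)): [I, B, C, D, E, F, G, H, A]
After 14 (swap(0, 8)): [A, B, C, D, E, F, G, H, I]

Answer: yes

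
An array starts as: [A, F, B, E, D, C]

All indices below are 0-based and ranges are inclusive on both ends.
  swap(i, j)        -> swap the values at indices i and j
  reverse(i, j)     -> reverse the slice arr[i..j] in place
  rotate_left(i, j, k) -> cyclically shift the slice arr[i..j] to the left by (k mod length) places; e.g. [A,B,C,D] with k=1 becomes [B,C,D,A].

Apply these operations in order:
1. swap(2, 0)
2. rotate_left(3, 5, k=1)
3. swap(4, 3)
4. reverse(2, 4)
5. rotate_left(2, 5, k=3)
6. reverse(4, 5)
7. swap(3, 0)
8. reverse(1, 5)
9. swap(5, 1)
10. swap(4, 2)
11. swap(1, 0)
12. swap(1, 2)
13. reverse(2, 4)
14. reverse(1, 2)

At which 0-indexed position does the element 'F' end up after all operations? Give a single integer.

After 1 (swap(2, 0)): [B, F, A, E, D, C]
After 2 (rotate_left(3, 5, k=1)): [B, F, A, D, C, E]
After 3 (swap(4, 3)): [B, F, A, C, D, E]
After 4 (reverse(2, 4)): [B, F, D, C, A, E]
After 5 (rotate_left(2, 5, k=3)): [B, F, E, D, C, A]
After 6 (reverse(4, 5)): [B, F, E, D, A, C]
After 7 (swap(3, 0)): [D, F, E, B, A, C]
After 8 (reverse(1, 5)): [D, C, A, B, E, F]
After 9 (swap(5, 1)): [D, F, A, B, E, C]
After 10 (swap(4, 2)): [D, F, E, B, A, C]
After 11 (swap(1, 0)): [F, D, E, B, A, C]
After 12 (swap(1, 2)): [F, E, D, B, A, C]
After 13 (reverse(2, 4)): [F, E, A, B, D, C]
After 14 (reverse(1, 2)): [F, A, E, B, D, C]

Answer: 0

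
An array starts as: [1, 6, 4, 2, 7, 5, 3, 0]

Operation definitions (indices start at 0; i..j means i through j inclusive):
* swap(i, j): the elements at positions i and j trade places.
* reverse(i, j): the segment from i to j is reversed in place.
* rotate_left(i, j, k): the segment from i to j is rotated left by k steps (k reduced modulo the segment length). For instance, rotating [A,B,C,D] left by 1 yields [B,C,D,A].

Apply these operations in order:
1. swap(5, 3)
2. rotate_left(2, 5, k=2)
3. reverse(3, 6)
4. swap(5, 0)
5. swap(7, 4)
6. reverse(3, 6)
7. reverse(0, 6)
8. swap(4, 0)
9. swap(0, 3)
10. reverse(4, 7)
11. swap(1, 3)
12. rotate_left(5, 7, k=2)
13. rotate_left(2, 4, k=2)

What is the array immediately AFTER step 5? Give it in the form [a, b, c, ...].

Answer: [4, 6, 7, 3, 0, 1, 2, 5]

Derivation:
After 1 (swap(5, 3)): [1, 6, 4, 5, 7, 2, 3, 0]
After 2 (rotate_left(2, 5, k=2)): [1, 6, 7, 2, 4, 5, 3, 0]
After 3 (reverse(3, 6)): [1, 6, 7, 3, 5, 4, 2, 0]
After 4 (swap(5, 0)): [4, 6, 7, 3, 5, 1, 2, 0]
After 5 (swap(7, 4)): [4, 6, 7, 3, 0, 1, 2, 5]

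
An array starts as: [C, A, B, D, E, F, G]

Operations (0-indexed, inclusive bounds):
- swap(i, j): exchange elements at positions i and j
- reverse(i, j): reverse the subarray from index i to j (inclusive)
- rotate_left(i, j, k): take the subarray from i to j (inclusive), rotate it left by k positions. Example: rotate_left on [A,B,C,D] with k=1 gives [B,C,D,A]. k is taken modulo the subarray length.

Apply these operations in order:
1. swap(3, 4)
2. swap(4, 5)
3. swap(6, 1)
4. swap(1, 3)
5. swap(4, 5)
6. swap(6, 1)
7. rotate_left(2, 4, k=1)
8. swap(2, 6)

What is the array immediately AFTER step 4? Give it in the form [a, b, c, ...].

After 1 (swap(3, 4)): [C, A, B, E, D, F, G]
After 2 (swap(4, 5)): [C, A, B, E, F, D, G]
After 3 (swap(6, 1)): [C, G, B, E, F, D, A]
After 4 (swap(1, 3)): [C, E, B, G, F, D, A]

Answer: [C, E, B, G, F, D, A]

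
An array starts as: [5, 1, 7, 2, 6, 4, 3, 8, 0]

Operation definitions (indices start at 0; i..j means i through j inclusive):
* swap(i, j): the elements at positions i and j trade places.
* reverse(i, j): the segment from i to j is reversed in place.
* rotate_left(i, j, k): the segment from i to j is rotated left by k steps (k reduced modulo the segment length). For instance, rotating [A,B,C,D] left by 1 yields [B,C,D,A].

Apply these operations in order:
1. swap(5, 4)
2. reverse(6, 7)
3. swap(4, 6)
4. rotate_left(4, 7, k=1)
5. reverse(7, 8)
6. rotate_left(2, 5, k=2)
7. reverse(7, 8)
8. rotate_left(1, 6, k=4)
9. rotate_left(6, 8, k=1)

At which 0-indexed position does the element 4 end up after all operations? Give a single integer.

After 1 (swap(5, 4)): [5, 1, 7, 2, 4, 6, 3, 8, 0]
After 2 (reverse(6, 7)): [5, 1, 7, 2, 4, 6, 8, 3, 0]
After 3 (swap(4, 6)): [5, 1, 7, 2, 8, 6, 4, 3, 0]
After 4 (rotate_left(4, 7, k=1)): [5, 1, 7, 2, 6, 4, 3, 8, 0]
After 5 (reverse(7, 8)): [5, 1, 7, 2, 6, 4, 3, 0, 8]
After 6 (rotate_left(2, 5, k=2)): [5, 1, 6, 4, 7, 2, 3, 0, 8]
After 7 (reverse(7, 8)): [5, 1, 6, 4, 7, 2, 3, 8, 0]
After 8 (rotate_left(1, 6, k=4)): [5, 2, 3, 1, 6, 4, 7, 8, 0]
After 9 (rotate_left(6, 8, k=1)): [5, 2, 3, 1, 6, 4, 8, 0, 7]

Answer: 5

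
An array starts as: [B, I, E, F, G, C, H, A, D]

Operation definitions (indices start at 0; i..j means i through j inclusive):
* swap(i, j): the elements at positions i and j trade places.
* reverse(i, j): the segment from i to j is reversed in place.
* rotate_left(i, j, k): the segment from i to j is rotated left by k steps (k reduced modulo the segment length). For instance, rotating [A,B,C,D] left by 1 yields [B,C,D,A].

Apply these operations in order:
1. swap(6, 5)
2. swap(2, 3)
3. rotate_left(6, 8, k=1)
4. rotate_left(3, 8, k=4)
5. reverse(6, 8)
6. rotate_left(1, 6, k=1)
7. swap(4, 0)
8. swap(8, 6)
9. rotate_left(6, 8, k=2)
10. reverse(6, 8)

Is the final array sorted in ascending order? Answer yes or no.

Answer: no

Derivation:
After 1 (swap(6, 5)): [B, I, E, F, G, H, C, A, D]
After 2 (swap(2, 3)): [B, I, F, E, G, H, C, A, D]
After 3 (rotate_left(6, 8, k=1)): [B, I, F, E, G, H, A, D, C]
After 4 (rotate_left(3, 8, k=4)): [B, I, F, D, C, E, G, H, A]
After 5 (reverse(6, 8)): [B, I, F, D, C, E, A, H, G]
After 6 (rotate_left(1, 6, k=1)): [B, F, D, C, E, A, I, H, G]
After 7 (swap(4, 0)): [E, F, D, C, B, A, I, H, G]
After 8 (swap(8, 6)): [E, F, D, C, B, A, G, H, I]
After 9 (rotate_left(6, 8, k=2)): [E, F, D, C, B, A, I, G, H]
After 10 (reverse(6, 8)): [E, F, D, C, B, A, H, G, I]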